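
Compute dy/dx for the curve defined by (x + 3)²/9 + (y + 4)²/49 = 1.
Differentiate the relation implicitly: treat y = y(x) and apply the chain rule, so every y-derivative picks up a y' = dy/dx factor.

With everything moved to the left-hand side, differentiate term by term:
  d/dx[(x + 3)^2/9] = 2x/9 + 2/3
  d/dx[(y + 4)^2/49] = 2·y'(y + 4)/49
  d/dx[-1] = 0

Separating the contributions that come from x directly and those that come through y:
  without y':      2x/9 + 2/3
  multiplying y':  2y/49 + 8/49

so (2x/9 + 2/3) + (2y/49 + 8/49)·y' = 0, and therefore
  dy/dx = -(2x/9 + 2/3)/(2y/49 + 8/49)
        = -(2(x + 3)/9)/(2(y + 4)/49) = 49(-x - 3)/(9(y + 4))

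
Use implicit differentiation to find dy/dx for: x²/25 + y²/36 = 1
Take d/dx of both sides. Since y is implicitly a function of x, the chain rule attaches a y' = dy/dx factor whenever we differentiate through y.

Set F(x, y) = (left side) − (right side), so the curve is F = 0. Differentiating each term of F:
  d/dx[x^2/25] = 2x/25
  d/dx[y^2/36] = y·y'/18
  d/dx[-1] = 0

Collecting, the y'-free part is the partial derivative in x and the y' coefficient is the partial derivative in y:
  ∂F/∂x = 2x/25
  ∂F/∂y = y/18

so d/dx[F(x, y(x))] = ∂F/∂x + (∂F/∂y)·y' = 0. Rearranging,
  dy/dx = -(∂F/∂x)/(∂F/∂y) = -(2x/25)/(y/18) = -36x/(25y)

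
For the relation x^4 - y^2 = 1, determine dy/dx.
Differentiate the relation implicitly: treat y = y(x) and apply the chain rule, so every y-derivative picks up a y' = dy/dx factor.

With everything moved to the left-hand side, differentiate term by term:
  d/dx[x^4] = 4x^3
  d/dx[-y^2] = -2y·y'
  d/dx[-1] = 0

Separating the contributions that come from x directly and those that come through y:
  without y':      4x^3
  multiplying y':  -2y

so (4x^3) + (-2y)·y' = 0, and therefore
  dy/dx = -(4x^3)/(-2y) = 2x^3/y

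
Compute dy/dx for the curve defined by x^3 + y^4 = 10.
Take d/dx of both sides. Since y is implicitly a function of x, the chain rule attaches a y' = dy/dx factor whenever we differentiate through y.

Set F(x, y) = (left side) − (right side), so the curve is F = 0. Differentiating each term of F:
  d/dx[x^3] = 3x^2
  d/dx[y^4] = 4y^3·y'
  d/dx[-10] = 0

Collecting, the y'-free part is the partial derivative in x and the y' coefficient is the partial derivative in y:
  ∂F/∂x = 3x^2
  ∂F/∂y = 4y^3

so d/dx[F(x, y(x))] = ∂F/∂x + (∂F/∂y)·y' = 0. Rearranging,
  dy/dx = -(∂F/∂x)/(∂F/∂y) = -(3x^2)/(4y^3) = -3x^2/(4y^3)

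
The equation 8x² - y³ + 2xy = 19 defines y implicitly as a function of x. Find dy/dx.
Take d/dx of both sides. Since y is implicitly a function of x, the chain rule attaches a y' = dy/dx factor whenever we differentiate through y.

Set F(x, y) = (left side) − (right side), so the curve is F = 0. Differentiating each term of F:
  d/dx[8x^2] = 16x
  d/dx[2xy] = 2x·y' + 2y
  d/dx[-y^3] = -3y^2·y'
  d/dx[-19] = 0

Collecting, the y'-free part is the partial derivative in x and the y' coefficient is the partial derivative in y:
  ∂F/∂x = 16x + 2y
  ∂F/∂y = 2x - 3y^2

so d/dx[F(x, y(x))] = ∂F/∂x + (∂F/∂y)·y' = 0. Rearranging,
  dy/dx = -(∂F/∂x)/(∂F/∂y) = -(16x + 2y)/(2x - 3y^2) = 2(-8x - y)/(2x - 3y^2)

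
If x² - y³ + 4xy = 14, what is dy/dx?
Differentiate both sides with respect to x, treating y as y(x). By the chain rule, any term containing y contributes a factor of y' = dy/dx when we differentiate it.

Move every term to one side and write the relation as F(x, y) = 0. Term by term,
  d/dx[x^2] = 2x
  d/dx[4xy] = 4x·y' + 4y
  d/dx[-y^3] = -3y^2·y'
  d/dx[-14] = 0

The pieces without y' make up ∂F/∂x and the coefficient of y' is ∂F/∂y:
  ∂F/∂x = 2x + 4y,
  ∂F/∂y = 4x - 3y^2.

Since d/dx[F] = ∂F/∂x + (∂F/∂y)·y' = 0, solve for y':
  (∂F/∂y)·y' = -∂F/∂x
  dy/dx = -(∂F/∂x)/(∂F/∂y) = -(2x + 4y)/(4x - 3y^2) = 2(-x - 2y)/(4x - 3y^2)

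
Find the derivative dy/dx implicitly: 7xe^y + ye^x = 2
Differentiate both sides with respect to x, treating y as y(x). By the chain rule, any term containing y contributes a factor of y' = dy/dx when we differentiate it.

Move every term to one side and write the relation as F(x, y) = 0. Term by term,
  d/dx[7x·e^(y)] = 7x·y'·e^(y) + 7e^(y)
  d/dx[y·e^(x)] = y·e^(x) + y'·e^(x)
  d/dx[-2] = 0

The pieces without y' make up ∂F/∂x and the coefficient of y' is ∂F/∂y:
  ∂F/∂x = y·e^(x) + 7e^(y),
  ∂F/∂y = 7x·e^(y) + e^(x).

Since d/dx[F] = ∂F/∂x + (∂F/∂y)·y' = 0, solve for y':
  (∂F/∂y)·y' = -∂F/∂x
  dy/dx = -(∂F/∂x)/(∂F/∂y) = -(y·e^(x) + 7e^(y))/(7x·e^(y) + e^(x)) = (-y·e^(x) - 7e^(y))/(7x·e^(y) + e^(x))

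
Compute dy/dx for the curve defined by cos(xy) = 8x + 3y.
Differentiate the relation implicitly: treat y = y(x) and apply the chain rule, so every y-derivative picks up a y' = dy/dx factor.

With everything moved to the left-hand side, differentiate term by term:
  d/dx[-8x] = -8
  d/dx[-3y] = -3·y'
  d/dx[cos(xy)] = -(x·y' + y)·sin(xy)

Separating the contributions that come from x directly and those that come through y:
  without y':      -y·sin(xy) - 8
  multiplying y':  -x·sin(xy) - 3

so (-y·sin(xy) - 8) + (-x·sin(xy) - 3)·y' = 0, and therefore
  dy/dx = -(-y·sin(xy) - 8)/(-x·sin(xy) - 3) = -(y·sin(xy) + 8)/(x·sin(xy) + 3)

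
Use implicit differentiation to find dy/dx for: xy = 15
Take d/dx of both sides. Since y is implicitly a function of x, the chain rule attaches a y' = dy/dx factor whenever we differentiate through y.

Set F(x, y) = (left side) − (right side), so the curve is F = 0. Differentiating each term of F:
  d/dx[xy] = x·y' + y
  d/dx[-15] = 0

Collecting, the y'-free part is the partial derivative in x and the y' coefficient is the partial derivative in y:
  ∂F/∂x = y
  ∂F/∂y = x

so d/dx[F(x, y(x))] = ∂F/∂x + (∂F/∂y)·y' = 0. Rearranging,
  dy/dx = -(∂F/∂x)/(∂F/∂y) = -(y)/(x) = -y/x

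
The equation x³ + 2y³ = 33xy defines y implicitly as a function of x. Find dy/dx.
Apply d/dx to both sides, remembering that y depends on x. Each occurrence of y therefore brings in a y' = dy/dx via the chain rule.

With F(x, y) equal to the left-hand side minus the right, differentiate F term by term:
  d/dx[x^3] = 3x^2
  d/dx[-33xy] = -33x·y' - 33y
  d/dx[2y^3] = 6y^2·y'
Adding these up, d/dx[F] = 0 becomes
  (3x^2 - 33y) + (-33x + 6y^2)·y' = 0,
so isolating y',
  dy/dx = -(3x^2 - 33y)/(-33x + 6y^2) = (x^2 - 11y)/(11x - 2y^2)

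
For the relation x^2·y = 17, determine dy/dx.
Differentiate both sides with respect to x, treating y as y(x). By the chain rule, any term containing y contributes a factor of y' = dy/dx when we differentiate it.

Move every term to one side and write the relation as F(x, y) = 0. Term by term,
  d/dx[x^2y] = x^2·y' + 2xy
  d/dx[-17] = 0

The pieces without y' make up ∂F/∂x and the coefficient of y' is ∂F/∂y:
  ∂F/∂x = 2xy,
  ∂F/∂y = x^2.

Since d/dx[F] = ∂F/∂x + (∂F/∂y)·y' = 0, solve for y':
  (∂F/∂y)·y' = -∂F/∂x
  dy/dx = -(∂F/∂x)/(∂F/∂y) = -(2xy)/(x^2) = -2y/x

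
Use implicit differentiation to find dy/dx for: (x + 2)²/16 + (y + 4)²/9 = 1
Apply d/dx to both sides, remembering that y depends on x. Each occurrence of y therefore brings in a y' = dy/dx via the chain rule.

With F(x, y) equal to the left-hand side minus the right, differentiate F term by term:
  d/dx[(x + 2)^2/16] = x/8 + 1/4
  d/dx[(y + 4)^2/9] = 2·y'(y + 4)/9
  d/dx[-1] = 0
Adding these up, d/dx[F] = 0 becomes
  (x/8 + 1/4) + (2y/9 + 8/9)·y' = 0,
so isolating y',
  dy/dx = -(x/8 + 1/4)/(2y/9 + 8/9)
        = -((x + 2)/8)/(2(y + 4)/9) = 9(-x - 2)/(16(y + 4))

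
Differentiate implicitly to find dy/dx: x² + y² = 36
Apply d/dx to both sides, remembering that y depends on x. Each occurrence of y therefore brings in a y' = dy/dx via the chain rule.

With F(x, y) equal to the left-hand side minus the right, differentiate F term by term:
  d/dx[x^2] = 2x
  d/dx[y^2] = 2y·y'
  d/dx[-36] = 0
Adding these up, d/dx[F] = 0 becomes
  (2x) + (2y)·y' = 0,
so isolating y',
  dy/dx = -(2x)/(2y) = -x/y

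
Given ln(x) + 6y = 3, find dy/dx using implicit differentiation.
Differentiate the relation implicitly: treat y = y(x) and apply the chain rule, so every y-derivative picks up a y' = dy/dx factor.

With everything moved to the left-hand side, differentiate term by term:
  d/dx[6y] = 6·y'
  d/dx[ln(x)] = 1/x
  d/dx[-3] = 0

Separating the contributions that come from x directly and those that come through y:
  without y':      1/x
  multiplying y':  6

so (1/x) + (6)·y' = 0, and therefore
  dy/dx = -(1/x)/(6) = -1/(6x)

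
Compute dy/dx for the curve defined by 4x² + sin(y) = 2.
Apply d/dx to both sides, remembering that y depends on x. Each occurrence of y therefore brings in a y' = dy/dx via the chain rule.

With F(x, y) equal to the left-hand side minus the right, differentiate F term by term:
  d/dx[4x^2] = 8x
  d/dx[sin(y)] = y'·cos(y)
  d/dx[-2] = 0
Adding these up, d/dx[F] = 0 becomes
  (8x) + (cos(y))·y' = 0,
so isolating y',
  dy/dx = -(8x)/(cos(y)) = -8x/cos(y)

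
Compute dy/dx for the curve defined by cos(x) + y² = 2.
Differentiate the relation implicitly: treat y = y(x) and apply the chain rule, so every y-derivative picks up a y' = dy/dx factor.

With everything moved to the left-hand side, differentiate term by term:
  d/dx[y^2] = 2y·y'
  d/dx[cos(x)] = -sin(x)
  d/dx[-2] = 0

Separating the contributions that come from x directly and those that come through y:
  without y':      -sin(x)
  multiplying y':  2y

so (-sin(x)) + (2y)·y' = 0, and therefore
  dy/dx = -(-sin(x))/(2y) = sin(x)/(2y)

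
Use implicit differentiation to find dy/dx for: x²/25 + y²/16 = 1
Differentiate the relation implicitly: treat y = y(x) and apply the chain rule, so every y-derivative picks up a y' = dy/dx factor.

With everything moved to the left-hand side, differentiate term by term:
  d/dx[x^2/25] = 2x/25
  d/dx[y^2/16] = y·y'/8
  d/dx[-1] = 0

Separating the contributions that come from x directly and those that come through y:
  without y':      2x/25
  multiplying y':  y/8

so (2x/25) + (y/8)·y' = 0, and therefore
  dy/dx = -(2x/25)/(y/8) = -16x/(25y)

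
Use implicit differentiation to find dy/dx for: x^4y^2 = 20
Differentiate the relation implicitly: treat y = y(x) and apply the chain rule, so every y-derivative picks up a y' = dy/dx factor.

With everything moved to the left-hand side, differentiate term by term:
  d/dx[x^4y^2] = 2x^4y·y' + 4x^3y^2
  d/dx[-20] = 0

Separating the contributions that come from x directly and those that come through y:
  without y':      4x^3y^2
  multiplying y':  2x^4y

so (4x^3y^2) + (2x^4y)·y' = 0, and therefore
  dy/dx = -(4x^3y^2)/(2x^4y) = -2y/x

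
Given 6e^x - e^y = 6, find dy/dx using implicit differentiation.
Differentiate the relation implicitly: treat y = y(x) and apply the chain rule, so every y-derivative picks up a y' = dy/dx factor.

With everything moved to the left-hand side, differentiate term by term:
  d/dx[6e^(x)] = 6e^(x)
  d/dx[-e^(y)] = -y'·e^(y)
  d/dx[-6] = 0

Separating the contributions that come from x directly and those that come through y:
  without y':      6e^(x)
  multiplying y':  -e^(y)

so (6e^(x)) + (-e^(y))·y' = 0, and therefore
  dy/dx = -(6e^(x))/(-e^(y)) = 6e^(x - y)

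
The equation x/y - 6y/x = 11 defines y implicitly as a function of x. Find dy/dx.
Apply d/dx to both sides, remembering that y depends on x. Each occurrence of y therefore brings in a y' = dy/dx via the chain rule.

With F(x, y) equal to the left-hand side minus the right, differentiate F term by term:
  d/dx[x/y] = -x·y'/y^2 + 1/y
  d/dx[-6y/x] = -6·y'/x + 6y/x^2
  d/dx[-11] = 0
Adding these up, d/dx[F] = 0 becomes
  (1/y + 6y/x^2) + (-x/y^2 - 6/x)·y' = 0,
so isolating y',
  dy/dx = -(1/y + 6y/x^2)/(-x/y^2 - 6/x)
        = -((x^2 + 6y^2)/(x^2y))/(-(x^2 + 6y^2)/(xy^2)) = y/x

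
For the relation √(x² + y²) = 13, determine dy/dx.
Apply d/dx to both sides, remembering that y depends on x. Each occurrence of y therefore brings in a y' = dy/dx via the chain rule.

With F(x, y) equal to the left-hand side minus the right, differentiate F term by term:
  d/dx[√(x^2 + y^2)] = (x + y·y')/√(x^2 + y^2)
  d/dx[-13] = 0
Adding these up, d/dx[F] = 0 becomes
  (x/√(x^2 + y^2)) + (y/√(x^2 + y^2))·y' = 0,
so isolating y',
  dy/dx = -(x/√(x^2 + y^2))/(y/√(x^2 + y^2)) = -x/y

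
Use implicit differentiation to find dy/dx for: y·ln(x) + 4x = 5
Differentiate both sides with respect to x, treating y as y(x). By the chain rule, any term containing y contributes a factor of y' = dy/dx when we differentiate it.

Move every term to one side and write the relation as F(x, y) = 0. Term by term,
  d/dx[4x] = 4
  d/dx[y·ln(x)] = y'·ln(x) + y/x
  d/dx[-5] = 0

The pieces without y' make up ∂F/∂x and the coefficient of y' is ∂F/∂y:
  ∂F/∂x = 4 + y/x,
  ∂F/∂y = ln(x).

Since d/dx[F] = ∂F/∂x + (∂F/∂y)·y' = 0, solve for y':
  (∂F/∂y)·y' = -∂F/∂x
  dy/dx = -(∂F/∂x)/(∂F/∂y) = -(4 + y/x)/(ln(x))
        = -((4x + y)/x)/(ln(x)) = (-4x - y)/(x·ln(x))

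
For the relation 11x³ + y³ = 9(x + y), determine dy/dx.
Differentiate the relation implicitly: treat y = y(x) and apply the chain rule, so every y-derivative picks up a y' = dy/dx factor.

With everything moved to the left-hand side, differentiate term by term:
  d/dx[11x^3] = 33x^2
  d/dx[-9x] = -9
  d/dx[y^3] = 3y^2·y'
  d/dx[-9y] = -9·y'

Separating the contributions that come from x directly and those that come through y:
  without y':      33x^2 - 9
  multiplying y':  3y^2 - 9

so (33x^2 - 9) + (3y^2 - 9)·y' = 0, and therefore
  dy/dx = -(33x^2 - 9)/(3y^2 - 9) = (3 - 11x^2)/(y^2 - 3)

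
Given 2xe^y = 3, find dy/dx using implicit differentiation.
Take d/dx of both sides. Since y is implicitly a function of x, the chain rule attaches a y' = dy/dx factor whenever we differentiate through y.

Set F(x, y) = (left side) − (right side), so the curve is F = 0. Differentiating each term of F:
  d/dx[2x·e^(y)] = 2x·y'·e^(y) + 2e^(y)
  d/dx[-3] = 0

Collecting, the y'-free part is the partial derivative in x and the y' coefficient is the partial derivative in y:
  ∂F/∂x = 2e^(y)
  ∂F/∂y = 2x·e^(y)

so d/dx[F(x, y(x))] = ∂F/∂x + (∂F/∂y)·y' = 0. Rearranging,
  dy/dx = -(∂F/∂x)/(∂F/∂y) = -(2e^(y))/(2x·e^(y)) = -1/x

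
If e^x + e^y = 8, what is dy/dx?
Take d/dx of both sides. Since y is implicitly a function of x, the chain rule attaches a y' = dy/dx factor whenever we differentiate through y.

Set F(x, y) = (left side) − (right side), so the curve is F = 0. Differentiating each term of F:
  d/dx[e^(x)] = e^(x)
  d/dx[e^(y)] = y'·e^(y)
  d/dx[-8] = 0

Collecting, the y'-free part is the partial derivative in x and the y' coefficient is the partial derivative in y:
  ∂F/∂x = e^(x)
  ∂F/∂y = e^(y)

so d/dx[F(x, y(x))] = ∂F/∂x + (∂F/∂y)·y' = 0. Rearranging,
  dy/dx = -(∂F/∂x)/(∂F/∂y) = -(e^(x))/(e^(y)) = -e^(x - y)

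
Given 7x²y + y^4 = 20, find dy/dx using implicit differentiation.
Differentiate both sides with respect to x, treating y as y(x). By the chain rule, any term containing y contributes a factor of y' = dy/dx when we differentiate it.

Move every term to one side and write the relation as F(x, y) = 0. Term by term,
  d/dx[7x^2y] = 7x^2·y' + 14xy
  d/dx[y^4] = 4y^3·y'
  d/dx[-20] = 0

The pieces without y' make up ∂F/∂x and the coefficient of y' is ∂F/∂y:
  ∂F/∂x = 14xy,
  ∂F/∂y = 7x^2 + 4y^3.

Since d/dx[F] = ∂F/∂x + (∂F/∂y)·y' = 0, solve for y':
  (∂F/∂y)·y' = -∂F/∂x
  dy/dx = -(∂F/∂x)/(∂F/∂y) = -(14xy)/(7x^2 + 4y^3) = -14xy/(7x^2 + 4y^3)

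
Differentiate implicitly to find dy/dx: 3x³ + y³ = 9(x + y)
Differentiate the relation implicitly: treat y = y(x) and apply the chain rule, so every y-derivative picks up a y' = dy/dx factor.

With everything moved to the left-hand side, differentiate term by term:
  d/dx[3x^3] = 9x^2
  d/dx[-9x] = -9
  d/dx[y^3] = 3y^2·y'
  d/dx[-9y] = -9·y'

Separating the contributions that come from x directly and those that come through y:
  without y':      9x^2 - 9
  multiplying y':  3y^2 - 9

so (9x^2 - 9) + (3y^2 - 9)·y' = 0, and therefore
  dy/dx = -(9x^2 - 9)/(3y^2 - 9) = 3(1 - x^2)/(y^2 - 3)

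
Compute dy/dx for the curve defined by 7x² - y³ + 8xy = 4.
Differentiate the relation implicitly: treat y = y(x) and apply the chain rule, so every y-derivative picks up a y' = dy/dx factor.

With everything moved to the left-hand side, differentiate term by term:
  d/dx[7x^2] = 14x
  d/dx[8xy] = 8x·y' + 8y
  d/dx[-y^3] = -3y^2·y'
  d/dx[-4] = 0

Separating the contributions that come from x directly and those that come through y:
  without y':      14x + 8y
  multiplying y':  8x - 3y^2

so (14x + 8y) + (8x - 3y^2)·y' = 0, and therefore
  dy/dx = -(14x + 8y)/(8x - 3y^2) = 2(-7x - 4y)/(8x - 3y^2)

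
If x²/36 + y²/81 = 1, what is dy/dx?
Differentiate both sides with respect to x, treating y as y(x). By the chain rule, any term containing y contributes a factor of y' = dy/dx when we differentiate it.

Move every term to one side and write the relation as F(x, y) = 0. Term by term,
  d/dx[x^2/36] = x/18
  d/dx[y^2/81] = 2y·y'/81
  d/dx[-1] = 0

The pieces without y' make up ∂F/∂x and the coefficient of y' is ∂F/∂y:
  ∂F/∂x = x/18,
  ∂F/∂y = 2y/81.

Since d/dx[F] = ∂F/∂x + (∂F/∂y)·y' = 0, solve for y':
  (∂F/∂y)·y' = -∂F/∂x
  dy/dx = -(∂F/∂x)/(∂F/∂y) = -(x/18)/(2y/81) = -9x/(4y)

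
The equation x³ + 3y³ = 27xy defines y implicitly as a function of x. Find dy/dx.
Differentiate both sides with respect to x, treating y as y(x). By the chain rule, any term containing y contributes a factor of y' = dy/dx when we differentiate it.

Move every term to one side and write the relation as F(x, y) = 0. Term by term,
  d/dx[x^3] = 3x^2
  d/dx[-27xy] = -27x·y' - 27y
  d/dx[3y^3] = 9y^2·y'

The pieces without y' make up ∂F/∂x and the coefficient of y' is ∂F/∂y:
  ∂F/∂x = 3x^2 - 27y,
  ∂F/∂y = -27x + 9y^2.

Since d/dx[F] = ∂F/∂x + (∂F/∂y)·y' = 0, solve for y':
  (∂F/∂y)·y' = -∂F/∂x
  dy/dx = -(∂F/∂x)/(∂F/∂y) = -(3x^2 - 27y)/(-27x + 9y^2) = (x^2 - 9y)/(3(3x - y^2))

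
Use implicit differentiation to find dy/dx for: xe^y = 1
Take d/dx of both sides. Since y is implicitly a function of x, the chain rule attaches a y' = dy/dx factor whenever we differentiate through y.

Set F(x, y) = (left side) − (right side), so the curve is F = 0. Differentiating each term of F:
  d/dx[x·e^(y)] = x·y'·e^(y) + e^(y)
  d/dx[-1] = 0

Collecting, the y'-free part is the partial derivative in x and the y' coefficient is the partial derivative in y:
  ∂F/∂x = e^(y)
  ∂F/∂y = x·e^(y)

so d/dx[F(x, y(x))] = ∂F/∂x + (∂F/∂y)·y' = 0. Rearranging,
  dy/dx = -(∂F/∂x)/(∂F/∂y) = -(e^(y))/(x·e^(y)) = -1/x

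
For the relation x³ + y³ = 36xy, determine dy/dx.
Differentiate the relation implicitly: treat y = y(x) and apply the chain rule, so every y-derivative picks up a y' = dy/dx factor.

With everything moved to the left-hand side, differentiate term by term:
  d/dx[x^3] = 3x^2
  d/dx[-36xy] = -36x·y' - 36y
  d/dx[y^3] = 3y^2·y'

Separating the contributions that come from x directly and those that come through y:
  without y':      3x^2 - 36y
  multiplying y':  -36x + 3y^2

so (3x^2 - 36y) + (-36x + 3y^2)·y' = 0, and therefore
  dy/dx = -(3x^2 - 36y)/(-36x + 3y^2) = (x^2 - 12y)/(12x - y^2)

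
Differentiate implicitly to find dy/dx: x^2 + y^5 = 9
Take d/dx of both sides. Since y is implicitly a function of x, the chain rule attaches a y' = dy/dx factor whenever we differentiate through y.

Set F(x, y) = (left side) − (right side), so the curve is F = 0. Differentiating each term of F:
  d/dx[x^2] = 2x
  d/dx[y^5] = 5y^4·y'
  d/dx[-9] = 0

Collecting, the y'-free part is the partial derivative in x and the y' coefficient is the partial derivative in y:
  ∂F/∂x = 2x
  ∂F/∂y = 5y^4

so d/dx[F(x, y(x))] = ∂F/∂x + (∂F/∂y)·y' = 0. Rearranging,
  dy/dx = -(∂F/∂x)/(∂F/∂y) = -(2x)/(5y^4) = -2x/(5y^4)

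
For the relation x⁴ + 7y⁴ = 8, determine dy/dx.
Differentiate the relation implicitly: treat y = y(x) and apply the chain rule, so every y-derivative picks up a y' = dy/dx factor.

With everything moved to the left-hand side, differentiate term by term:
  d/dx[x^4] = 4x^3
  d/dx[7y^4] = 28y^3·y'
  d/dx[-8] = 0

Separating the contributions that come from x directly and those that come through y:
  without y':      4x^3
  multiplying y':  28y^3

so (4x^3) + (28y^3)·y' = 0, and therefore
  dy/dx = -(4x^3)/(28y^3) = -x^3/(7y^3)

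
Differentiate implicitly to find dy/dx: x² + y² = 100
Differentiate both sides with respect to x, treating y as y(x). By the chain rule, any term containing y contributes a factor of y' = dy/dx when we differentiate it.

Move every term to one side and write the relation as F(x, y) = 0. Term by term,
  d/dx[x^2] = 2x
  d/dx[y^2] = 2y·y'
  d/dx[-100] = 0

The pieces without y' make up ∂F/∂x and the coefficient of y' is ∂F/∂y:
  ∂F/∂x = 2x,
  ∂F/∂y = 2y.

Since d/dx[F] = ∂F/∂x + (∂F/∂y)·y' = 0, solve for y':
  (∂F/∂y)·y' = -∂F/∂x
  dy/dx = -(∂F/∂x)/(∂F/∂y) = -(2x)/(2y) = -x/y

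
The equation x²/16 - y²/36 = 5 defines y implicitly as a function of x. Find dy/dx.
Apply d/dx to both sides, remembering that y depends on x. Each occurrence of y therefore brings in a y' = dy/dx via the chain rule.

With F(x, y) equal to the left-hand side minus the right, differentiate F term by term:
  d/dx[x^2/16] = x/8
  d/dx[-y^2/36] = -y·y'/18
  d/dx[-5] = 0
Adding these up, d/dx[F] = 0 becomes
  (x/8) + (-y/18)·y' = 0,
so isolating y',
  dy/dx = -(x/8)/(-y/18) = 9x/(4y)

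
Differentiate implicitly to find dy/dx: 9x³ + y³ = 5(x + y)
Differentiate the relation implicitly: treat y = y(x) and apply the chain rule, so every y-derivative picks up a y' = dy/dx factor.

With everything moved to the left-hand side, differentiate term by term:
  d/dx[9x^3] = 27x^2
  d/dx[-5x] = -5
  d/dx[y^3] = 3y^2·y'
  d/dx[-5y] = -5·y'

Separating the contributions that come from x directly and those that come through y:
  without y':      27x^2 - 5
  multiplying y':  3y^2 - 5

so (27x^2 - 5) + (3y^2 - 5)·y' = 0, and therefore
  dy/dx = -(27x^2 - 5)/(3y^2 - 5) = (5 - 27x^2)/(3y^2 - 5)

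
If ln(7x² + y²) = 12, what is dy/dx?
Apply d/dx to both sides, remembering that y depends on x. Each occurrence of y therefore brings in a y' = dy/dx via the chain rule.

With F(x, y) equal to the left-hand side minus the right, differentiate F term by term:
  d/dx[ln(7x^2 + y^2)] = (14x + 2y·y')/(7x^2 + y^2)
  d/dx[-12] = 0
Adding these up, d/dx[F] = 0 becomes
  (14x/(7x^2 + y^2)) + (2y/(7x^2 + y^2))·y' = 0,
so isolating y',
  dy/dx = -(14x/(7x^2 + y^2))/(2y/(7x^2 + y^2)) = -7x/y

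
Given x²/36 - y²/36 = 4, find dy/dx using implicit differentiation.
Apply d/dx to both sides, remembering that y depends on x. Each occurrence of y therefore brings in a y' = dy/dx via the chain rule.

With F(x, y) equal to the left-hand side minus the right, differentiate F term by term:
  d/dx[x^2/36] = x/18
  d/dx[-y^2/36] = -y·y'/18
  d/dx[-4] = 0
Adding these up, d/dx[F] = 0 becomes
  (x/18) + (-y/18)·y' = 0,
so isolating y',
  dy/dx = -(x/18)/(-y/18) = x/y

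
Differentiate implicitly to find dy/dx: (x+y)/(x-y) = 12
Apply d/dx to both sides, remembering that y depends on x. Each occurrence of y therefore brings in a y' = dy/dx via the chain rule.

With F(x, y) equal to the left-hand side minus the right, differentiate F term by term:
  d/dx[(x + y)/(x - y)] = (y' + 1)/(x - y) + (x + y)(y' - 1)/(x - y)^2
  d/dx[-12] = 0
Adding these up, d/dx[F] = 0 becomes
  (1/(x - y) - (x + y)/(x - y)^2) + (1/(x - y) + (x + y)/(x - y)^2)·y' = 0,
so isolating y',
  dy/dx = -(1/(x - y) - (x + y)/(x - y)^2)/(1/(x - y) + (x + y)/(x - y)^2)
        = -(-2y/(x - y)^2)/(2x/(x - y)^2) = y/x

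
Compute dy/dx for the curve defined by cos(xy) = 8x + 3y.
Differentiate both sides with respect to x, treating y as y(x). By the chain rule, any term containing y contributes a factor of y' = dy/dx when we differentiate it.

Move every term to one side and write the relation as F(x, y) = 0. Term by term,
  d/dx[-8x] = -8
  d/dx[-3y] = -3·y'
  d/dx[cos(xy)] = -(x·y' + y)·sin(xy)

The pieces without y' make up ∂F/∂x and the coefficient of y' is ∂F/∂y:
  ∂F/∂x = -y·sin(xy) - 8,
  ∂F/∂y = -x·sin(xy) - 3.

Since d/dx[F] = ∂F/∂x + (∂F/∂y)·y' = 0, solve for y':
  (∂F/∂y)·y' = -∂F/∂x
  dy/dx = -(∂F/∂x)/(∂F/∂y) = -(-y·sin(xy) - 8)/(-x·sin(xy) - 3) = -(y·sin(xy) + 8)/(x·sin(xy) + 3)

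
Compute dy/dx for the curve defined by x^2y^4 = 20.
Differentiate both sides with respect to x, treating y as y(x). By the chain rule, any term containing y contributes a factor of y' = dy/dx when we differentiate it.

Move every term to one side and write the relation as F(x, y) = 0. Term by term,
  d/dx[x^2y^4] = 4x^2y^3·y' + 2xy^4
  d/dx[-20] = 0

The pieces without y' make up ∂F/∂x and the coefficient of y' is ∂F/∂y:
  ∂F/∂x = 2xy^4,
  ∂F/∂y = 4x^2y^3.

Since d/dx[F] = ∂F/∂x + (∂F/∂y)·y' = 0, solve for y':
  (∂F/∂y)·y' = -∂F/∂x
  dy/dx = -(∂F/∂x)/(∂F/∂y) = -(2xy^4)/(4x^2y^3) = -y/(2x)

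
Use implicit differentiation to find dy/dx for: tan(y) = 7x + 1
Take d/dx of both sides. Since y is implicitly a function of x, the chain rule attaches a y' = dy/dx factor whenever we differentiate through y.

Set F(x, y) = (left side) − (right side), so the curve is F = 0. Differentiating each term of F:
  d/dx[-7x] = -7
  d/dx[tan(y)] = y'(tan(y)^2 + 1)
  d/dx[-1] = 0

Collecting, the y'-free part is the partial derivative in x and the y' coefficient is the partial derivative in y:
  ∂F/∂x = -7
  ∂F/∂y = tan(y)^2 + 1

so d/dx[F(x, y(x))] = ∂F/∂x + (∂F/∂y)·y' = 0. Rearranging,
  dy/dx = -(∂F/∂x)/(∂F/∂y) = -(-7)/(tan(y)^2 + 1) = 7cos(y)^2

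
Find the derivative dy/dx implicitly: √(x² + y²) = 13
Differentiate the relation implicitly: treat y = y(x) and apply the chain rule, so every y-derivative picks up a y' = dy/dx factor.

With everything moved to the left-hand side, differentiate term by term:
  d/dx[√(x^2 + y^2)] = (x + y·y')/√(x^2 + y^2)
  d/dx[-13] = 0

Separating the contributions that come from x directly and those that come through y:
  without y':      x/√(x^2 + y^2)
  multiplying y':  y/√(x^2 + y^2)

so (x/√(x^2 + y^2)) + (y/√(x^2 + y^2))·y' = 0, and therefore
  dy/dx = -(x/√(x^2 + y^2))/(y/√(x^2 + y^2)) = -x/y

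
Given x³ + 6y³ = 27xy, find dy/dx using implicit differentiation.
Differentiate both sides with respect to x, treating y as y(x). By the chain rule, any term containing y contributes a factor of y' = dy/dx when we differentiate it.

Move every term to one side and write the relation as F(x, y) = 0. Term by term,
  d/dx[x^3] = 3x^2
  d/dx[-27xy] = -27x·y' - 27y
  d/dx[6y^3] = 18y^2·y'

The pieces without y' make up ∂F/∂x and the coefficient of y' is ∂F/∂y:
  ∂F/∂x = 3x^2 - 27y,
  ∂F/∂y = -27x + 18y^2.

Since d/dx[F] = ∂F/∂x + (∂F/∂y)·y' = 0, solve for y':
  (∂F/∂y)·y' = -∂F/∂x
  dy/dx = -(∂F/∂x)/(∂F/∂y) = -(3x^2 - 27y)/(-27x + 18y^2) = (x^2 - 9y)/(3(3x - 2y^2))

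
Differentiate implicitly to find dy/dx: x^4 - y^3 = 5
Apply d/dx to both sides, remembering that y depends on x. Each occurrence of y therefore brings in a y' = dy/dx via the chain rule.

With F(x, y) equal to the left-hand side minus the right, differentiate F term by term:
  d/dx[x^4] = 4x^3
  d/dx[-y^3] = -3y^2·y'
  d/dx[-5] = 0
Adding these up, d/dx[F] = 0 becomes
  (4x^3) + (-3y^2)·y' = 0,
so isolating y',
  dy/dx = -(4x^3)/(-3y^2) = 4x^3/(3y^2)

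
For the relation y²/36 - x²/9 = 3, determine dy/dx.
Differentiate both sides with respect to x, treating y as y(x). By the chain rule, any term containing y contributes a factor of y' = dy/dx when we differentiate it.

Move every term to one side and write the relation as F(x, y) = 0. Term by term,
  d/dx[-x^2/9] = -2x/9
  d/dx[y^2/36] = y·y'/18
  d/dx[-3] = 0

The pieces without y' make up ∂F/∂x and the coefficient of y' is ∂F/∂y:
  ∂F/∂x = -2x/9,
  ∂F/∂y = y/18.

Since d/dx[F] = ∂F/∂x + (∂F/∂y)·y' = 0, solve for y':
  (∂F/∂y)·y' = -∂F/∂x
  dy/dx = -(∂F/∂x)/(∂F/∂y) = -(-2x/9)/(y/18) = 4x/y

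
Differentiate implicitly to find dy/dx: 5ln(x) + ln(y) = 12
Differentiate the relation implicitly: treat y = y(x) and apply the chain rule, so every y-derivative picks up a y' = dy/dx factor.

With everything moved to the left-hand side, differentiate term by term:
  d/dx[5ln(x)] = 5/x
  d/dx[ln(y)] = y'/y
  d/dx[-12] = 0

Separating the contributions that come from x directly and those that come through y:
  without y':      5/x
  multiplying y':  1/y

so (5/x) + (1/y)·y' = 0, and therefore
  dy/dx = -(5/x)/(1/y) = -5y/x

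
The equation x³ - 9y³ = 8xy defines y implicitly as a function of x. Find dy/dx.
Take d/dx of both sides. Since y is implicitly a function of x, the chain rule attaches a y' = dy/dx factor whenever we differentiate through y.

Set F(x, y) = (left side) − (right side), so the curve is F = 0. Differentiating each term of F:
  d/dx[x^3] = 3x^2
  d/dx[-8xy] = -8x·y' - 8y
  d/dx[-9y^3] = -27y^2·y'

Collecting, the y'-free part is the partial derivative in x and the y' coefficient is the partial derivative in y:
  ∂F/∂x = 3x^2 - 8y
  ∂F/∂y = -8x - 27y^2

so d/dx[F(x, y(x))] = ∂F/∂x + (∂F/∂y)·y' = 0. Rearranging,
  dy/dx = -(∂F/∂x)/(∂F/∂y) = -(3x^2 - 8y)/(-8x - 27y^2) = (3x^2 - 8y)/(8x + 27y^2)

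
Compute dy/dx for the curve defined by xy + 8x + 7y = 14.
Differentiate both sides with respect to x, treating y as y(x). By the chain rule, any term containing y contributes a factor of y' = dy/dx when we differentiate it.

Move every term to one side and write the relation as F(x, y) = 0. Term by term,
  d/dx[xy] = x·y' + y
  d/dx[8x] = 8
  d/dx[7y] = 7·y'
  d/dx[-14] = 0

The pieces without y' make up ∂F/∂x and the coefficient of y' is ∂F/∂y:
  ∂F/∂x = y + 8,
  ∂F/∂y = x + 7.

Since d/dx[F] = ∂F/∂x + (∂F/∂y)·y' = 0, solve for y':
  (∂F/∂y)·y' = -∂F/∂x
  dy/dx = -(∂F/∂x)/(∂F/∂y) = -(y + 8)/(x + 7) = (-y - 8)/(x + 7)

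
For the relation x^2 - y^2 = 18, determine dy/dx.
Apply d/dx to both sides, remembering that y depends on x. Each occurrence of y therefore brings in a y' = dy/dx via the chain rule.

With F(x, y) equal to the left-hand side minus the right, differentiate F term by term:
  d/dx[x^2] = 2x
  d/dx[-y^2] = -2y·y'
  d/dx[-18] = 0
Adding these up, d/dx[F] = 0 becomes
  (2x) + (-2y)·y' = 0,
so isolating y',
  dy/dx = -(2x)/(-2y) = x/y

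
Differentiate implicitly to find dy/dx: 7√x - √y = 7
Differentiate the relation implicitly: treat y = y(x) and apply the chain rule, so every y-derivative picks up a y' = dy/dx factor.

With everything moved to the left-hand side, differentiate term by term:
  d/dx[7√(x)] = 7/(2√(x))
  d/dx[-√(y)] = -y'/(2√(y))
  d/dx[-7] = 0

Separating the contributions that come from x directly and those that come through y:
  without y':      7/(2√(x))
  multiplying y':  -1/(2√(y))

so (7/(2√(x))) + (-1/(2√(y)))·y' = 0, and therefore
  dy/dx = -(7/(2√(x)))/(-1/(2√(y))) = 7√(y)/√(x)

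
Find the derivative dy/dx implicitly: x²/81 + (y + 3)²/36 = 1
Differentiate the relation implicitly: treat y = y(x) and apply the chain rule, so every y-derivative picks up a y' = dy/dx factor.

With everything moved to the left-hand side, differentiate term by term:
  d/dx[x^2/81] = 2x/81
  d/dx[(y + 3)^2/36] = y'(y + 3)/18
  d/dx[-1] = 0

Separating the contributions that come from x directly and those that come through y:
  without y':      2x/81
  multiplying y':  y/18 + 1/6

so (2x/81) + (y/18 + 1/6)·y' = 0, and therefore
  dy/dx = -(2x/81)/(y/18 + 1/6)
        = -(2x/81)/((y + 3)/18) = -4x/(9y + 27)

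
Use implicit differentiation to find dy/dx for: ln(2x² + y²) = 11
Differentiate the relation implicitly: treat y = y(x) and apply the chain rule, so every y-derivative picks up a y' = dy/dx factor.

With everything moved to the left-hand side, differentiate term by term:
  d/dx[ln(2x^2 + y^2)] = (4x + 2y·y')/(2x^2 + y^2)
  d/dx[-11] = 0

Separating the contributions that come from x directly and those that come through y:
  without y':      4x/(2x^2 + y^2)
  multiplying y':  2y/(2x^2 + y^2)

so (4x/(2x^2 + y^2)) + (2y/(2x^2 + y^2))·y' = 0, and therefore
  dy/dx = -(4x/(2x^2 + y^2))/(2y/(2x^2 + y^2)) = -2x/y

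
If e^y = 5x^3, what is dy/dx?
Apply d/dx to both sides, remembering that y depends on x. Each occurrence of y therefore brings in a y' = dy/dx via the chain rule.

With F(x, y) equal to the left-hand side minus the right, differentiate F term by term:
  d/dx[-5x^3] = -15x^2
  d/dx[e^(y)] = y'·e^(y)
Adding these up, d/dx[F] = 0 becomes
  (-15x^2) + (e^(y))·y' = 0,
so isolating y',
  dy/dx = -(-15x^2)/(e^(y)) = 15x^2e^(-y)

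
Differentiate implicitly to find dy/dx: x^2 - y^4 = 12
Take d/dx of both sides. Since y is implicitly a function of x, the chain rule attaches a y' = dy/dx factor whenever we differentiate through y.

Set F(x, y) = (left side) − (right side), so the curve is F = 0. Differentiating each term of F:
  d/dx[x^2] = 2x
  d/dx[-y^4] = -4y^3·y'
  d/dx[-12] = 0

Collecting, the y'-free part is the partial derivative in x and the y' coefficient is the partial derivative in y:
  ∂F/∂x = 2x
  ∂F/∂y = -4y^3

so d/dx[F(x, y(x))] = ∂F/∂x + (∂F/∂y)·y' = 0. Rearranging,
  dy/dx = -(∂F/∂x)/(∂F/∂y) = -(2x)/(-4y^3) = x/(2y^3)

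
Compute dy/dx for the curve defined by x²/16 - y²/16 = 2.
Differentiate the relation implicitly: treat y = y(x) and apply the chain rule, so every y-derivative picks up a y' = dy/dx factor.

With everything moved to the left-hand side, differentiate term by term:
  d/dx[x^2/16] = x/8
  d/dx[-y^2/16] = -y·y'/8
  d/dx[-2] = 0

Separating the contributions that come from x directly and those that come through y:
  without y':      x/8
  multiplying y':  -y/8

so (x/8) + (-y/8)·y' = 0, and therefore
  dy/dx = -(x/8)/(-y/8) = x/y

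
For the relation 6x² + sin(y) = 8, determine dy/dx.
Differentiate the relation implicitly: treat y = y(x) and apply the chain rule, so every y-derivative picks up a y' = dy/dx factor.

With everything moved to the left-hand side, differentiate term by term:
  d/dx[6x^2] = 12x
  d/dx[sin(y)] = y'·cos(y)
  d/dx[-8] = 0

Separating the contributions that come from x directly and those that come through y:
  without y':      12x
  multiplying y':  cos(y)

so (12x) + (cos(y))·y' = 0, and therefore
  dy/dx = -(12x)/(cos(y)) = -12x/cos(y)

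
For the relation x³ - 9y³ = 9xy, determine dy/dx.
Apply d/dx to both sides, remembering that y depends on x. Each occurrence of y therefore brings in a y' = dy/dx via the chain rule.

With F(x, y) equal to the left-hand side minus the right, differentiate F term by term:
  d/dx[x^3] = 3x^2
  d/dx[-9xy] = -9x·y' - 9y
  d/dx[-9y^3] = -27y^2·y'
Adding these up, d/dx[F] = 0 becomes
  (3x^2 - 9y) + (-9x - 27y^2)·y' = 0,
so isolating y',
  dy/dx = -(3x^2 - 9y)/(-9x - 27y^2) = (x^2/3 - y)/(x + 3y^2)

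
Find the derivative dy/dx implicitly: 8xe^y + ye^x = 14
Take d/dx of both sides. Since y is implicitly a function of x, the chain rule attaches a y' = dy/dx factor whenever we differentiate through y.

Set F(x, y) = (left side) − (right side), so the curve is F = 0. Differentiating each term of F:
  d/dx[8x·e^(y)] = 8x·y'·e^(y) + 8e^(y)
  d/dx[y·e^(x)] = y·e^(x) + y'·e^(x)
  d/dx[-14] = 0

Collecting, the y'-free part is the partial derivative in x and the y' coefficient is the partial derivative in y:
  ∂F/∂x = y·e^(x) + 8e^(y)
  ∂F/∂y = 8x·e^(y) + e^(x)

so d/dx[F(x, y(x))] = ∂F/∂x + (∂F/∂y)·y' = 0. Rearranging,
  dy/dx = -(∂F/∂x)/(∂F/∂y) = -(y·e^(x) + 8e^(y))/(8x·e^(y) + e^(x)) = (-y·e^(x) - 8e^(y))/(8x·e^(y) + e^(x))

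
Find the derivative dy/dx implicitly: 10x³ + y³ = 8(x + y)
Take d/dx of both sides. Since y is implicitly a function of x, the chain rule attaches a y' = dy/dx factor whenever we differentiate through y.

Set F(x, y) = (left side) − (right side), so the curve is F = 0. Differentiating each term of F:
  d/dx[10x^3] = 30x^2
  d/dx[-8x] = -8
  d/dx[y^3] = 3y^2·y'
  d/dx[-8y] = -8·y'

Collecting, the y'-free part is the partial derivative in x and the y' coefficient is the partial derivative in y:
  ∂F/∂x = 30x^2 - 8
  ∂F/∂y = 3y^2 - 8

so d/dx[F(x, y(x))] = ∂F/∂x + (∂F/∂y)·y' = 0. Rearranging,
  dy/dx = -(∂F/∂x)/(∂F/∂y) = -(30x^2 - 8)/(3y^2 - 8) = 2(4 - 15x^2)/(3y^2 - 8)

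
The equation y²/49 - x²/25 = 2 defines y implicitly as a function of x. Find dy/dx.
Take d/dx of both sides. Since y is implicitly a function of x, the chain rule attaches a y' = dy/dx factor whenever we differentiate through y.

Set F(x, y) = (left side) − (right side), so the curve is F = 0. Differentiating each term of F:
  d/dx[-x^2/25] = -2x/25
  d/dx[y^2/49] = 2y·y'/49
  d/dx[-2] = 0

Collecting, the y'-free part is the partial derivative in x and the y' coefficient is the partial derivative in y:
  ∂F/∂x = -2x/25
  ∂F/∂y = 2y/49

so d/dx[F(x, y(x))] = ∂F/∂x + (∂F/∂y)·y' = 0. Rearranging,
  dy/dx = -(∂F/∂x)/(∂F/∂y) = -(-2x/25)/(2y/49) = 49x/(25y)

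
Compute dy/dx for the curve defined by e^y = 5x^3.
Take d/dx of both sides. Since y is implicitly a function of x, the chain rule attaches a y' = dy/dx factor whenever we differentiate through y.

Set F(x, y) = (left side) − (right side), so the curve is F = 0. Differentiating each term of F:
  d/dx[-5x^3] = -15x^2
  d/dx[e^(y)] = y'·e^(y)

Collecting, the y'-free part is the partial derivative in x and the y' coefficient is the partial derivative in y:
  ∂F/∂x = -15x^2
  ∂F/∂y = e^(y)

so d/dx[F(x, y(x))] = ∂F/∂x + (∂F/∂y)·y' = 0. Rearranging,
  dy/dx = -(∂F/∂x)/(∂F/∂y) = -(-15x^2)/(e^(y)) = 15x^2e^(-y)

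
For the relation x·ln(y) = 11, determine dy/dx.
Differentiate both sides with respect to x, treating y as y(x). By the chain rule, any term containing y contributes a factor of y' = dy/dx when we differentiate it.

Move every term to one side and write the relation as F(x, y) = 0. Term by term,
  d/dx[x·ln(y)] = x·y'/y + ln(y)
  d/dx[-11] = 0

The pieces without y' make up ∂F/∂x and the coefficient of y' is ∂F/∂y:
  ∂F/∂x = ln(y),
  ∂F/∂y = x/y.

Since d/dx[F] = ∂F/∂x + (∂F/∂y)·y' = 0, solve for y':
  (∂F/∂y)·y' = -∂F/∂x
  dy/dx = -(∂F/∂x)/(∂F/∂y) = -(ln(y))/(x/y) = -y·ln(y)/x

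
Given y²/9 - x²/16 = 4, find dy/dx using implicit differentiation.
Differentiate both sides with respect to x, treating y as y(x). By the chain rule, any term containing y contributes a factor of y' = dy/dx when we differentiate it.

Move every term to one side and write the relation as F(x, y) = 0. Term by term,
  d/dx[-x^2/16] = -x/8
  d/dx[y^2/9] = 2y·y'/9
  d/dx[-4] = 0

The pieces without y' make up ∂F/∂x and the coefficient of y' is ∂F/∂y:
  ∂F/∂x = -x/8,
  ∂F/∂y = 2y/9.

Since d/dx[F] = ∂F/∂x + (∂F/∂y)·y' = 0, solve for y':
  (∂F/∂y)·y' = -∂F/∂x
  dy/dx = -(∂F/∂x)/(∂F/∂y) = -(-x/8)/(2y/9) = 9x/(16y)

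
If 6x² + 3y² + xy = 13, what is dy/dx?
Take d/dx of both sides. Since y is implicitly a function of x, the chain rule attaches a y' = dy/dx factor whenever we differentiate through y.

Set F(x, y) = (left side) − (right side), so the curve is F = 0. Differentiating each term of F:
  d/dx[6x^2] = 12x
  d/dx[xy] = x·y' + y
  d/dx[3y^2] = 6y·y'
  d/dx[-13] = 0

Collecting, the y'-free part is the partial derivative in x and the y' coefficient is the partial derivative in y:
  ∂F/∂x = 12x + y
  ∂F/∂y = x + 6y

so d/dx[F(x, y(x))] = ∂F/∂x + (∂F/∂y)·y' = 0. Rearranging,
  dy/dx = -(∂F/∂x)/(∂F/∂y) = -(12x + y)/(x + 6y) = (-12x - y)/(x + 6y)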